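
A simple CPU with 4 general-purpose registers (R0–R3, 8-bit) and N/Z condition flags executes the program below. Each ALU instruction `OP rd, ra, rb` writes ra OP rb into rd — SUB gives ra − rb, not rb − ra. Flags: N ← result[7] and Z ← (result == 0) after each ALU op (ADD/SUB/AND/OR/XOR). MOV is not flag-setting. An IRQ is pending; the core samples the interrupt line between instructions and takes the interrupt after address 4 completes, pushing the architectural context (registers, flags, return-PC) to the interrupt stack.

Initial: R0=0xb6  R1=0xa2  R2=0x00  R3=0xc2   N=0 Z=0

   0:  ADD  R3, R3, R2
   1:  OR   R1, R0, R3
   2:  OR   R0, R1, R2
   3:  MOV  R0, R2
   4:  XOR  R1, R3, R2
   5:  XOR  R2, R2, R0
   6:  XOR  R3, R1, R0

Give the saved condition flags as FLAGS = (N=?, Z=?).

after  0: R0=0xb6 R1=0xa2 R2=0x00 R3=0xc2  N=1 Z=0
after  1: R0=0xb6 R1=0xf6 R2=0x00 R3=0xc2  N=1 Z=0
after  2: R0=0xf6 R1=0xf6 R2=0x00 R3=0xc2  N=1 Z=0
after  3: R0=0x00 R1=0xf6 R2=0x00 R3=0xc2  N=1 Z=0
after  4: R0=0x00 R1=0xc2 R2=0x00 R3=0xc2  N=1 Z=0
-- IRQ taken; context saved, return-PC = 5 --

FLAGS = (N=1, Z=0)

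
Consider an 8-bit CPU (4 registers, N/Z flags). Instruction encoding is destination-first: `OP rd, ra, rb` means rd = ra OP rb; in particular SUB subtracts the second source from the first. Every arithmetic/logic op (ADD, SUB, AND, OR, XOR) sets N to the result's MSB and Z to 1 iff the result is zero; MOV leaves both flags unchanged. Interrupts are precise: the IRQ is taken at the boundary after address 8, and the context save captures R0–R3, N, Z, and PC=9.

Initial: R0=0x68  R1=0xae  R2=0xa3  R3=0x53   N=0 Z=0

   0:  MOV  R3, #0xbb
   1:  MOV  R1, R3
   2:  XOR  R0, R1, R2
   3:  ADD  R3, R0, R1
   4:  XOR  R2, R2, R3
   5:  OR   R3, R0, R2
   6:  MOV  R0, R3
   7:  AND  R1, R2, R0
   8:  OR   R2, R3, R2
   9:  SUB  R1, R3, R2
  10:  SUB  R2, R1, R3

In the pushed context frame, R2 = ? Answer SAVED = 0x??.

SAVED = 0x78

after  0: R0=0x68 R1=0xae R2=0xa3 R3=0xbb  N=0 Z=0
after  1: R0=0x68 R1=0xbb R2=0xa3 R3=0xbb  N=0 Z=0
after  2: R0=0x18 R1=0xbb R2=0xa3 R3=0xbb  N=0 Z=0
after  3: R0=0x18 R1=0xbb R2=0xa3 R3=0xd3  N=1 Z=0
after  4: R0=0x18 R1=0xbb R2=0x70 R3=0xd3  N=0 Z=0
after  5: R0=0x18 R1=0xbb R2=0x70 R3=0x78  N=0 Z=0
after  6: R0=0x78 R1=0xbb R2=0x70 R3=0x78  N=0 Z=0
after  7: R0=0x78 R1=0x70 R2=0x70 R3=0x78  N=0 Z=0
after  8: R0=0x78 R1=0x70 R2=0x78 R3=0x78  N=0 Z=0
-- IRQ taken; context saved, return-PC = 9 --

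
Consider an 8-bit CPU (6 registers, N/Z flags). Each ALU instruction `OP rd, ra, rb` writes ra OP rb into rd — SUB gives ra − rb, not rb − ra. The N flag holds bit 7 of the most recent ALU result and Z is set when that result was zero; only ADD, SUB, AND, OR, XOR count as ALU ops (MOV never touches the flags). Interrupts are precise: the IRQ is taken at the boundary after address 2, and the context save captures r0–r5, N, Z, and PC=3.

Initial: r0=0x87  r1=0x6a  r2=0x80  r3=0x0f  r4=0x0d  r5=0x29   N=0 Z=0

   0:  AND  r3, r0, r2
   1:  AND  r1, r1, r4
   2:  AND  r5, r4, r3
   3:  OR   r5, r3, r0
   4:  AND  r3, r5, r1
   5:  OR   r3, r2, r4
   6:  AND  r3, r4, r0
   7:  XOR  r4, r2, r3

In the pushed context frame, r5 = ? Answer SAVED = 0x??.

SAVED = 0x00

after  0: r0=0x87 r1=0x6a r2=0x80 r3=0x80 r4=0x0d r5=0x29  N=1 Z=0
after  1: r0=0x87 r1=0x08 r2=0x80 r3=0x80 r4=0x0d r5=0x29  N=0 Z=0
after  2: r0=0x87 r1=0x08 r2=0x80 r3=0x80 r4=0x0d r5=0x00  N=0 Z=1
-- IRQ taken; context saved, return-PC = 3 --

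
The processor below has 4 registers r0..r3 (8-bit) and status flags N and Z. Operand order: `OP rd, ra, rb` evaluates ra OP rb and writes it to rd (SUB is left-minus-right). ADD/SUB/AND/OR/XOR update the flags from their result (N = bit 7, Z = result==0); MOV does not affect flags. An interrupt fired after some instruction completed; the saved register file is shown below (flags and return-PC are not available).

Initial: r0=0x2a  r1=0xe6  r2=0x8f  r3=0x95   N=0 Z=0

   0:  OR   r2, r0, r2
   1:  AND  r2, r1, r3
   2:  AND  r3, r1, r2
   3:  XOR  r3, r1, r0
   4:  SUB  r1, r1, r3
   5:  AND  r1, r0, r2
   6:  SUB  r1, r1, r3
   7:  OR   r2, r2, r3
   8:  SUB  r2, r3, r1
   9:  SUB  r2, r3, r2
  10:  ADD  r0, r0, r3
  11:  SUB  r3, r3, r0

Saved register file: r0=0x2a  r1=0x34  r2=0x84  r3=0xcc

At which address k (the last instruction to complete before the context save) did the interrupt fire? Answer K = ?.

after  0: r0=0x2a r1=0xe6 r2=0xaf r3=0x95  N=1 Z=0
after  1: r0=0x2a r1=0xe6 r2=0x84 r3=0x95  N=1 Z=0
after  2: r0=0x2a r1=0xe6 r2=0x84 r3=0x84  N=1 Z=0
after  3: r0=0x2a r1=0xe6 r2=0x84 r3=0xcc  N=1 Z=0
after  4: r0=0x2a r1=0x1a r2=0x84 r3=0xcc  N=0 Z=0
after  5: r0=0x2a r1=0x00 r2=0x84 r3=0xcc  N=0 Z=1
after  6: r0=0x2a r1=0x34 r2=0x84 r3=0xcc  N=0 Z=0
-- IRQ taken; context saved, return-PC = 7 --

K = 6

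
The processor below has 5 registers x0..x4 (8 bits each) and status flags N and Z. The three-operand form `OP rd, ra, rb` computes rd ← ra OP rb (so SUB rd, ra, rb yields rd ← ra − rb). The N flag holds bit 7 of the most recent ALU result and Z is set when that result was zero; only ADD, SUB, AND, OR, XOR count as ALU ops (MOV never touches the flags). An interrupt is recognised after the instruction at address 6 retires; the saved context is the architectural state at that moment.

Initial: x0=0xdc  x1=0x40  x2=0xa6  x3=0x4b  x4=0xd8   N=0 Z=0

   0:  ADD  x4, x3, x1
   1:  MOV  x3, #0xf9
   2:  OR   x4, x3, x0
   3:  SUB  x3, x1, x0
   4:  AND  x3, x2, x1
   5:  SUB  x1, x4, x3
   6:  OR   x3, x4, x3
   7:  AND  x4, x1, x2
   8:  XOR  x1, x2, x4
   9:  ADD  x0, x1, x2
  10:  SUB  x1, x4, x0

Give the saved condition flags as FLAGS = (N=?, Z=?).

after  0: x0=0xdc x1=0x40 x2=0xa6 x3=0x4b x4=0x8b  N=1 Z=0
after  1: x0=0xdc x1=0x40 x2=0xa6 x3=0xf9 x4=0x8b  N=1 Z=0
after  2: x0=0xdc x1=0x40 x2=0xa6 x3=0xf9 x4=0xfd  N=1 Z=0
after  3: x0=0xdc x1=0x40 x2=0xa6 x3=0x64 x4=0xfd  N=0 Z=0
after  4: x0=0xdc x1=0x40 x2=0xa6 x3=0x00 x4=0xfd  N=0 Z=1
after  5: x0=0xdc x1=0xfd x2=0xa6 x3=0x00 x4=0xfd  N=1 Z=0
after  6: x0=0xdc x1=0xfd x2=0xa6 x3=0xfd x4=0xfd  N=1 Z=0
-- IRQ taken; context saved, return-PC = 7 --

FLAGS = (N=1, Z=0)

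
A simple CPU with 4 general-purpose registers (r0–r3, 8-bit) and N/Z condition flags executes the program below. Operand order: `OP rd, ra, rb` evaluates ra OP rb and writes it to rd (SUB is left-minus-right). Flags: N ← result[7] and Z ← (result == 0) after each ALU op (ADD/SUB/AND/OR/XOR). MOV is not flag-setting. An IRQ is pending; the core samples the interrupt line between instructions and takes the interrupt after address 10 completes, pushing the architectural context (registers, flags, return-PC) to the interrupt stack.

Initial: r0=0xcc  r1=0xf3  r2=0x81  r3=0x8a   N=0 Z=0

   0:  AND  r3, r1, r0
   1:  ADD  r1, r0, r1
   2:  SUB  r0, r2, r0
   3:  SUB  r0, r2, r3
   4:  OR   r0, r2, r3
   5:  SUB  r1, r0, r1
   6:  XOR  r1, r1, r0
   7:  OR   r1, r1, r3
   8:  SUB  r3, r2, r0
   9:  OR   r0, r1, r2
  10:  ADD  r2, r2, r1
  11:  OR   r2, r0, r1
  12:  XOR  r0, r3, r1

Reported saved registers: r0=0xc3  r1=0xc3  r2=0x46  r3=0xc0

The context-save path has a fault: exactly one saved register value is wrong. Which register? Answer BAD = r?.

after  0: r0=0xcc r1=0xf3 r2=0x81 r3=0xc0  N=1 Z=0
after  1: r0=0xcc r1=0xbf r2=0x81 r3=0xc0  N=1 Z=0
after  2: r0=0xb5 r1=0xbf r2=0x81 r3=0xc0  N=1 Z=0
after  3: r0=0xc1 r1=0xbf r2=0x81 r3=0xc0  N=1 Z=0
after  4: r0=0xc1 r1=0xbf r2=0x81 r3=0xc0  N=1 Z=0
after  5: r0=0xc1 r1=0x02 r2=0x81 r3=0xc0  N=0 Z=0
after  6: r0=0xc1 r1=0xc3 r2=0x81 r3=0xc0  N=1 Z=0
after  7: r0=0xc1 r1=0xc3 r2=0x81 r3=0xc0  N=1 Z=0
after  8: r0=0xc1 r1=0xc3 r2=0x81 r3=0xc0  N=1 Z=0
after  9: r0=0xc3 r1=0xc3 r2=0x81 r3=0xc0  N=1 Z=0
after 10: r0=0xc3 r1=0xc3 r2=0x44 r3=0xc0  N=0 Z=0
-- IRQ taken; context saved, return-PC = 11 --
mismatch: r2: reported 0x46 vs actual 0x44

BAD = r2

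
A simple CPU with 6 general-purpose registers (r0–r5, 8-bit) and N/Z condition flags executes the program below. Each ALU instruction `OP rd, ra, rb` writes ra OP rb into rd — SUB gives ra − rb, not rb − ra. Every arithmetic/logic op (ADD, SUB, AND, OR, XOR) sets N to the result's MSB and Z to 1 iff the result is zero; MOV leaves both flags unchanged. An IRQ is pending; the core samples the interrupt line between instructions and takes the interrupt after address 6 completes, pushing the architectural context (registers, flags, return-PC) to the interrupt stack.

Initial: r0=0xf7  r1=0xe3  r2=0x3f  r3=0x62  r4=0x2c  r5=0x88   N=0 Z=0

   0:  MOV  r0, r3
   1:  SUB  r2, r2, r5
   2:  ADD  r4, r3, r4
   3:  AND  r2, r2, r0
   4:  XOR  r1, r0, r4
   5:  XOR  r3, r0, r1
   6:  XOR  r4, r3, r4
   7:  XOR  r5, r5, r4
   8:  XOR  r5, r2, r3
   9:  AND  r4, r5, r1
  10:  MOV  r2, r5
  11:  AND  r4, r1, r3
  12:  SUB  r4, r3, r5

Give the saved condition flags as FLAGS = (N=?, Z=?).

after  0: r0=0x62 r1=0xe3 r2=0x3f r3=0x62 r4=0x2c r5=0x88  N=0 Z=0
after  1: r0=0x62 r1=0xe3 r2=0xb7 r3=0x62 r4=0x2c r5=0x88  N=1 Z=0
after  2: r0=0x62 r1=0xe3 r2=0xb7 r3=0x62 r4=0x8e r5=0x88  N=1 Z=0
after  3: r0=0x62 r1=0xe3 r2=0x22 r3=0x62 r4=0x8e r5=0x88  N=0 Z=0
after  4: r0=0x62 r1=0xec r2=0x22 r3=0x62 r4=0x8e r5=0x88  N=1 Z=0
after  5: r0=0x62 r1=0xec r2=0x22 r3=0x8e r4=0x8e r5=0x88  N=1 Z=0
after  6: r0=0x62 r1=0xec r2=0x22 r3=0x8e r4=0x00 r5=0x88  N=0 Z=1
-- IRQ taken; context saved, return-PC = 7 --

FLAGS = (N=0, Z=1)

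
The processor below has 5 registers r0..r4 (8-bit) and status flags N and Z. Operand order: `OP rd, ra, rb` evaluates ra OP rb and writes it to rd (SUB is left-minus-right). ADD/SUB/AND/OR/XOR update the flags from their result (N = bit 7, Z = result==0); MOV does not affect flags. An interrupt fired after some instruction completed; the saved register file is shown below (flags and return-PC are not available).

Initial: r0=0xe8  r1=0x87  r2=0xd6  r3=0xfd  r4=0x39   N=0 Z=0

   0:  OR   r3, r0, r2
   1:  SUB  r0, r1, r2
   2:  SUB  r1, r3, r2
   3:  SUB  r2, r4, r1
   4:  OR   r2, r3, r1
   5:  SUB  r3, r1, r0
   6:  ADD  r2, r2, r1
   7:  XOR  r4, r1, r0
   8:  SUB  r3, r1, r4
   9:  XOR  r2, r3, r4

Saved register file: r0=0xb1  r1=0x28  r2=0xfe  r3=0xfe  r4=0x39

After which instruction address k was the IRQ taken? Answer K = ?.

K = 4

after  0: r0=0xe8 r1=0x87 r2=0xd6 r3=0xfe r4=0x39  N=1 Z=0
after  1: r0=0xb1 r1=0x87 r2=0xd6 r3=0xfe r4=0x39  N=1 Z=0
after  2: r0=0xb1 r1=0x28 r2=0xd6 r3=0xfe r4=0x39  N=0 Z=0
after  3: r0=0xb1 r1=0x28 r2=0x11 r3=0xfe r4=0x39  N=0 Z=0
after  4: r0=0xb1 r1=0x28 r2=0xfe r3=0xfe r4=0x39  N=1 Z=0
-- IRQ taken; context saved, return-PC = 5 --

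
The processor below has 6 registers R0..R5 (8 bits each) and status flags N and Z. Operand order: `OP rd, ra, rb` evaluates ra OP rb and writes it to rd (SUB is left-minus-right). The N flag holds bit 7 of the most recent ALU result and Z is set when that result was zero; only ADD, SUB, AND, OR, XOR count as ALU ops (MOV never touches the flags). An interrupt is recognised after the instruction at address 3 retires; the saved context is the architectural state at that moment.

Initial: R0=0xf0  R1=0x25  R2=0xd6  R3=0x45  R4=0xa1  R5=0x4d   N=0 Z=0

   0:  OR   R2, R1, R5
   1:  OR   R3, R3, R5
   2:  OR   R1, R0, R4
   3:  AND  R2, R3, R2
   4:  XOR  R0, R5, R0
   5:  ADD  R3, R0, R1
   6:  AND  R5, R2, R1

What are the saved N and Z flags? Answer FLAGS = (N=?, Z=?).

FLAGS = (N=0, Z=0)

after  0: R0=0xf0 R1=0x25 R2=0x6d R3=0x45 R4=0xa1 R5=0x4d  N=0 Z=0
after  1: R0=0xf0 R1=0x25 R2=0x6d R3=0x4d R4=0xa1 R5=0x4d  N=0 Z=0
after  2: R0=0xf0 R1=0xf1 R2=0x6d R3=0x4d R4=0xa1 R5=0x4d  N=1 Z=0
after  3: R0=0xf0 R1=0xf1 R2=0x4d R3=0x4d R4=0xa1 R5=0x4d  N=0 Z=0
-- IRQ taken; context saved, return-PC = 4 --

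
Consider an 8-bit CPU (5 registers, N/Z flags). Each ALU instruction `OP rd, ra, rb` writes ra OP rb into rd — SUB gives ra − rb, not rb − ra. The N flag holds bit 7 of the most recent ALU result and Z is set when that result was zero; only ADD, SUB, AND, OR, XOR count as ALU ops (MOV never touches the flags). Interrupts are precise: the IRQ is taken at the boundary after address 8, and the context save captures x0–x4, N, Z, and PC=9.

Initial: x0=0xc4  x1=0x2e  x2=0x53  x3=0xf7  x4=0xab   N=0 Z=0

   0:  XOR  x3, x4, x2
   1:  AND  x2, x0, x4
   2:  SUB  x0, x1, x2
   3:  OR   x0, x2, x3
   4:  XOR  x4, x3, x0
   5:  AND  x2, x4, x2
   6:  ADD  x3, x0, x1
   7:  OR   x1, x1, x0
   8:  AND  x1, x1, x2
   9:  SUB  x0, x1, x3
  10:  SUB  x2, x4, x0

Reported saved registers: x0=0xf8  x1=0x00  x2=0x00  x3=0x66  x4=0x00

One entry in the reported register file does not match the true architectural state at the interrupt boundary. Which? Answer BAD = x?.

after  0: x0=0xc4 x1=0x2e x2=0x53 x3=0xf8 x4=0xab  N=1 Z=0
after  1: x0=0xc4 x1=0x2e x2=0x80 x3=0xf8 x4=0xab  N=1 Z=0
after  2: x0=0xae x1=0x2e x2=0x80 x3=0xf8 x4=0xab  N=1 Z=0
after  3: x0=0xf8 x1=0x2e x2=0x80 x3=0xf8 x4=0xab  N=1 Z=0
after  4: x0=0xf8 x1=0x2e x2=0x80 x3=0xf8 x4=0x00  N=0 Z=1
after  5: x0=0xf8 x1=0x2e x2=0x00 x3=0xf8 x4=0x00  N=0 Z=1
after  6: x0=0xf8 x1=0x2e x2=0x00 x3=0x26 x4=0x00  N=0 Z=0
after  7: x0=0xf8 x1=0xfe x2=0x00 x3=0x26 x4=0x00  N=1 Z=0
after  8: x0=0xf8 x1=0x00 x2=0x00 x3=0x26 x4=0x00  N=0 Z=1
-- IRQ taken; context saved, return-PC = 9 --
mismatch: x3: reported 0x66 vs actual 0x26

BAD = x3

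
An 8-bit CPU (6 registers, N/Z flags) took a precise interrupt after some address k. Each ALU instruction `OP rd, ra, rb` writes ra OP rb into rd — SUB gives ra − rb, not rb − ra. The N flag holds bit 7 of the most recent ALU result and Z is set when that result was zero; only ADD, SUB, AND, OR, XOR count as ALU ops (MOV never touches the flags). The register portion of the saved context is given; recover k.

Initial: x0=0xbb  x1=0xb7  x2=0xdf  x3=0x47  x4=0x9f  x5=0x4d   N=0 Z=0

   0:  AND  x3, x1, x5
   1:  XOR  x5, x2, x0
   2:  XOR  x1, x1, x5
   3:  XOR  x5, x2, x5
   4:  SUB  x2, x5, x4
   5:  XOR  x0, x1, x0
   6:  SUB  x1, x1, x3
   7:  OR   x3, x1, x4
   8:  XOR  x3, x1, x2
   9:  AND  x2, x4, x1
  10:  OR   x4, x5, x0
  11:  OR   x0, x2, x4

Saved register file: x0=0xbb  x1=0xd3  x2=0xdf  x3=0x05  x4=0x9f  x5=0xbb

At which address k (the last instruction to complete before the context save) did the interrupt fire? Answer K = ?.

after  0: x0=0xbb x1=0xb7 x2=0xdf x3=0x05 x4=0x9f x5=0x4d  N=0 Z=0
after  1: x0=0xbb x1=0xb7 x2=0xdf x3=0x05 x4=0x9f x5=0x64  N=0 Z=0
after  2: x0=0xbb x1=0xd3 x2=0xdf x3=0x05 x4=0x9f x5=0x64  N=1 Z=0
after  3: x0=0xbb x1=0xd3 x2=0xdf x3=0x05 x4=0x9f x5=0xbb  N=1 Z=0
-- IRQ taken; context saved, return-PC = 4 --

K = 3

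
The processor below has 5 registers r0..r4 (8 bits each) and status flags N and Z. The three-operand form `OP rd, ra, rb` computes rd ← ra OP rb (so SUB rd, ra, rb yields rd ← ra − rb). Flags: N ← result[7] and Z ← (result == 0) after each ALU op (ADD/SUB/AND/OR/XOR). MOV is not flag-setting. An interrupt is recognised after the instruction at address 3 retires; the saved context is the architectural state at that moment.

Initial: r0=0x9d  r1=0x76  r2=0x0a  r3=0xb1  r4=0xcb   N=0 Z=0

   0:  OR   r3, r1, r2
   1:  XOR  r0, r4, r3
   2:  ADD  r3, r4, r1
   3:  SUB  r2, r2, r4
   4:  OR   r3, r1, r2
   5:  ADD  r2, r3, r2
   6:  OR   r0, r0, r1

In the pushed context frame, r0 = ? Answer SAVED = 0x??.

after  0: r0=0x9d r1=0x76 r2=0x0a r3=0x7e r4=0xcb  N=0 Z=0
after  1: r0=0xb5 r1=0x76 r2=0x0a r3=0x7e r4=0xcb  N=1 Z=0
after  2: r0=0xb5 r1=0x76 r2=0x0a r3=0x41 r4=0xcb  N=0 Z=0
after  3: r0=0xb5 r1=0x76 r2=0x3f r3=0x41 r4=0xcb  N=0 Z=0
-- IRQ taken; context saved, return-PC = 4 --

SAVED = 0xb5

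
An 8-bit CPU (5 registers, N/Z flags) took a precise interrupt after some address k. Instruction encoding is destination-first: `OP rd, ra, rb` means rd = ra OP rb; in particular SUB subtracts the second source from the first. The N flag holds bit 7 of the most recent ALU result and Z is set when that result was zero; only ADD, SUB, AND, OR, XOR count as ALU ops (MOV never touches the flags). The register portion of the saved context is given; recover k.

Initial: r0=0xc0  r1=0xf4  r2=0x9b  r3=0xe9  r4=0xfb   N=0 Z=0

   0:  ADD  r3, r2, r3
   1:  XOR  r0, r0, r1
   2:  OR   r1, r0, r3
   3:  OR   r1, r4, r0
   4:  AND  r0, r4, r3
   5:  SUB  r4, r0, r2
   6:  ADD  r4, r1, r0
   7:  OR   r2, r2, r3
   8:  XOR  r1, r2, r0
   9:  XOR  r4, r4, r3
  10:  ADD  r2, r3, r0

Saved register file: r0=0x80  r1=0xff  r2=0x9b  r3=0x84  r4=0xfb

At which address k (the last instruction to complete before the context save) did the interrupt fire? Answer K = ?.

after  0: r0=0xc0 r1=0xf4 r2=0x9b r3=0x84 r4=0xfb  N=1 Z=0
after  1: r0=0x34 r1=0xf4 r2=0x9b r3=0x84 r4=0xfb  N=0 Z=0
after  2: r0=0x34 r1=0xb4 r2=0x9b r3=0x84 r4=0xfb  N=1 Z=0
after  3: r0=0x34 r1=0xff r2=0x9b r3=0x84 r4=0xfb  N=1 Z=0
after  4: r0=0x80 r1=0xff r2=0x9b r3=0x84 r4=0xfb  N=1 Z=0
-- IRQ taken; context saved, return-PC = 5 --

K = 4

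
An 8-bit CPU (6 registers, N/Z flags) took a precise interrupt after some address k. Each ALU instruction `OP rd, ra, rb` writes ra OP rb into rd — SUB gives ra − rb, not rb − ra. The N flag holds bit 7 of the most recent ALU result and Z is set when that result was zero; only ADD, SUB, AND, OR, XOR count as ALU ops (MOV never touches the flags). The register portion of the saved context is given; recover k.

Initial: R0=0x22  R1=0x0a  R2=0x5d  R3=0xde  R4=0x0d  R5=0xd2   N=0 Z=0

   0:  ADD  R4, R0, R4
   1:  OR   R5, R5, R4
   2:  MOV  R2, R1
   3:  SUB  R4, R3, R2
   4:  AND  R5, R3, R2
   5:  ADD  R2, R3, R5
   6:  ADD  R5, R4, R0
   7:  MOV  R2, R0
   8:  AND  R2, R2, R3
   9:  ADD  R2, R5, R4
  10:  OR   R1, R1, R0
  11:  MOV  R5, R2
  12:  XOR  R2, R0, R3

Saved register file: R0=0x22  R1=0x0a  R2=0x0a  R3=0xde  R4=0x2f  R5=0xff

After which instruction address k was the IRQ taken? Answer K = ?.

K = 2

after  0: R0=0x22 R1=0x0a R2=0x5d R3=0xde R4=0x2f R5=0xd2  N=0 Z=0
after  1: R0=0x22 R1=0x0a R2=0x5d R3=0xde R4=0x2f R5=0xff  N=1 Z=0
after  2: R0=0x22 R1=0x0a R2=0x0a R3=0xde R4=0x2f R5=0xff  N=1 Z=0
-- IRQ taken; context saved, return-PC = 3 --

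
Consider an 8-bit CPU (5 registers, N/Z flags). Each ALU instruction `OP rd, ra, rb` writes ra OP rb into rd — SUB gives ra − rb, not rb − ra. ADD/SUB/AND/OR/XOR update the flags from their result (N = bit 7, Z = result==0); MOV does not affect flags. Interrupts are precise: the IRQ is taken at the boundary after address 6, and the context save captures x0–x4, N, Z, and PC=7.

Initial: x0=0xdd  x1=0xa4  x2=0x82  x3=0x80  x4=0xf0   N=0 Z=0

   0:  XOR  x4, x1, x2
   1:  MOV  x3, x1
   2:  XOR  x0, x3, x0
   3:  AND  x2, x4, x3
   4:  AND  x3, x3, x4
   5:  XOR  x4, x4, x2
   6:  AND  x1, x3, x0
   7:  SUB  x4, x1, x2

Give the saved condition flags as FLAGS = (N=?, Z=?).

after  0: x0=0xdd x1=0xa4 x2=0x82 x3=0x80 x4=0x26  N=0 Z=0
after  1: x0=0xdd x1=0xa4 x2=0x82 x3=0xa4 x4=0x26  N=0 Z=0
after  2: x0=0x79 x1=0xa4 x2=0x82 x3=0xa4 x4=0x26  N=0 Z=0
after  3: x0=0x79 x1=0xa4 x2=0x24 x3=0xa4 x4=0x26  N=0 Z=0
after  4: x0=0x79 x1=0xa4 x2=0x24 x3=0x24 x4=0x26  N=0 Z=0
after  5: x0=0x79 x1=0xa4 x2=0x24 x3=0x24 x4=0x02  N=0 Z=0
after  6: x0=0x79 x1=0x20 x2=0x24 x3=0x24 x4=0x02  N=0 Z=0
-- IRQ taken; context saved, return-PC = 7 --

FLAGS = (N=0, Z=0)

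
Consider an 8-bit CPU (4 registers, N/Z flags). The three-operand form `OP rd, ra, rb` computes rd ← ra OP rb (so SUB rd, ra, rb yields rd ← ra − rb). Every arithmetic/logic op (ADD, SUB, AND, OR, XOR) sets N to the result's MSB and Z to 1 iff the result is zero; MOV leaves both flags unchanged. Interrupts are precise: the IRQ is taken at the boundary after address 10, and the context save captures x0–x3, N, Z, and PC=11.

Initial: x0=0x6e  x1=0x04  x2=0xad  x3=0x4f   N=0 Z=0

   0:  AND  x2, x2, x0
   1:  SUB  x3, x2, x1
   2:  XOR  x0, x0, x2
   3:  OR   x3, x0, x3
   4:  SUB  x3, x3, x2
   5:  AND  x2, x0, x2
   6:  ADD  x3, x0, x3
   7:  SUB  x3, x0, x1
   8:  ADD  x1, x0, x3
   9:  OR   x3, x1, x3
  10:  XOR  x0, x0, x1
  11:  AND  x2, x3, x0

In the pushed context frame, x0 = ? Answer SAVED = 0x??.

after  0: x0=0x6e x1=0x04 x2=0x2c x3=0x4f  N=0 Z=0
after  1: x0=0x6e x1=0x04 x2=0x2c x3=0x28  N=0 Z=0
after  2: x0=0x42 x1=0x04 x2=0x2c x3=0x28  N=0 Z=0
after  3: x0=0x42 x1=0x04 x2=0x2c x3=0x6a  N=0 Z=0
after  4: x0=0x42 x1=0x04 x2=0x2c x3=0x3e  N=0 Z=0
after  5: x0=0x42 x1=0x04 x2=0x00 x3=0x3e  N=0 Z=1
after  6: x0=0x42 x1=0x04 x2=0x00 x3=0x80  N=1 Z=0
after  7: x0=0x42 x1=0x04 x2=0x00 x3=0x3e  N=0 Z=0
after  8: x0=0x42 x1=0x80 x2=0x00 x3=0x3e  N=1 Z=0
after  9: x0=0x42 x1=0x80 x2=0x00 x3=0xbe  N=1 Z=0
after 10: x0=0xc2 x1=0x80 x2=0x00 x3=0xbe  N=1 Z=0
-- IRQ taken; context saved, return-PC = 11 --

SAVED = 0xc2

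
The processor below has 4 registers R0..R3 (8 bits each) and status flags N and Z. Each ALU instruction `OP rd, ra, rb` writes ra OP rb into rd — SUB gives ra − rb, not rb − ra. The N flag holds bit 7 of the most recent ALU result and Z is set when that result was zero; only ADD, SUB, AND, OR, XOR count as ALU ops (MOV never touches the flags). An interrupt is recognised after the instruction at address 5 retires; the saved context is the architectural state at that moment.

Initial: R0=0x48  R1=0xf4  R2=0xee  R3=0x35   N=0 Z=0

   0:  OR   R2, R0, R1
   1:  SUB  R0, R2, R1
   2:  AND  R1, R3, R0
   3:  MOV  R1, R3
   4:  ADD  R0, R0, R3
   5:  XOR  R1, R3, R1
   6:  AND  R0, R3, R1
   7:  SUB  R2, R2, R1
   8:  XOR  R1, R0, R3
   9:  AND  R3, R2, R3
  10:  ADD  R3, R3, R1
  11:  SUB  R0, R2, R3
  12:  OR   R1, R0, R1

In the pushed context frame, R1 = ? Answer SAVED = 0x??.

SAVED = 0x00

after  0: R0=0x48 R1=0xf4 R2=0xfc R3=0x35  N=1 Z=0
after  1: R0=0x08 R1=0xf4 R2=0xfc R3=0x35  N=0 Z=0
after  2: R0=0x08 R1=0x00 R2=0xfc R3=0x35  N=0 Z=1
after  3: R0=0x08 R1=0x35 R2=0xfc R3=0x35  N=0 Z=1
after  4: R0=0x3d R1=0x35 R2=0xfc R3=0x35  N=0 Z=0
after  5: R0=0x3d R1=0x00 R2=0xfc R3=0x35  N=0 Z=1
-- IRQ taken; context saved, return-PC = 6 --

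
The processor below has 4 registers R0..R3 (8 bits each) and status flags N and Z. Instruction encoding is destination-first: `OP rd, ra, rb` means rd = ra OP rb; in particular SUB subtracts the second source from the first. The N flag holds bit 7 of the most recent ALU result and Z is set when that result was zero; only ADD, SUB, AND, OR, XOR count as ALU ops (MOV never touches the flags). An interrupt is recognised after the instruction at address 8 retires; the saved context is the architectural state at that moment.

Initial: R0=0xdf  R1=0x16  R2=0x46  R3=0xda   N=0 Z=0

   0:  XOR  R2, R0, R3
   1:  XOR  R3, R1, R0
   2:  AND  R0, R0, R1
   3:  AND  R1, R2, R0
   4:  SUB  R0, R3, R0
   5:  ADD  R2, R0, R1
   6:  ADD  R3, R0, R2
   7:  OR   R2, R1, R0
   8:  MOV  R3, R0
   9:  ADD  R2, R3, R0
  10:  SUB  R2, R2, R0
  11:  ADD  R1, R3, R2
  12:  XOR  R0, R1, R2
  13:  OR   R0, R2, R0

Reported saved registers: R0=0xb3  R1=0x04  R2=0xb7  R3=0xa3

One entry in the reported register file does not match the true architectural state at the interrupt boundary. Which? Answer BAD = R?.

BAD = R3

after  0: R0=0xdf R1=0x16 R2=0x05 R3=0xda  N=0 Z=0
after  1: R0=0xdf R1=0x16 R2=0x05 R3=0xc9  N=1 Z=0
after  2: R0=0x16 R1=0x16 R2=0x05 R3=0xc9  N=0 Z=0
after  3: R0=0x16 R1=0x04 R2=0x05 R3=0xc9  N=0 Z=0
after  4: R0=0xb3 R1=0x04 R2=0x05 R3=0xc9  N=1 Z=0
after  5: R0=0xb3 R1=0x04 R2=0xb7 R3=0xc9  N=1 Z=0
after  6: R0=0xb3 R1=0x04 R2=0xb7 R3=0x6a  N=0 Z=0
after  7: R0=0xb3 R1=0x04 R2=0xb7 R3=0x6a  N=1 Z=0
after  8: R0=0xb3 R1=0x04 R2=0xb7 R3=0xb3  N=1 Z=0
-- IRQ taken; context saved, return-PC = 9 --
mismatch: R3: reported 0xa3 vs actual 0xb3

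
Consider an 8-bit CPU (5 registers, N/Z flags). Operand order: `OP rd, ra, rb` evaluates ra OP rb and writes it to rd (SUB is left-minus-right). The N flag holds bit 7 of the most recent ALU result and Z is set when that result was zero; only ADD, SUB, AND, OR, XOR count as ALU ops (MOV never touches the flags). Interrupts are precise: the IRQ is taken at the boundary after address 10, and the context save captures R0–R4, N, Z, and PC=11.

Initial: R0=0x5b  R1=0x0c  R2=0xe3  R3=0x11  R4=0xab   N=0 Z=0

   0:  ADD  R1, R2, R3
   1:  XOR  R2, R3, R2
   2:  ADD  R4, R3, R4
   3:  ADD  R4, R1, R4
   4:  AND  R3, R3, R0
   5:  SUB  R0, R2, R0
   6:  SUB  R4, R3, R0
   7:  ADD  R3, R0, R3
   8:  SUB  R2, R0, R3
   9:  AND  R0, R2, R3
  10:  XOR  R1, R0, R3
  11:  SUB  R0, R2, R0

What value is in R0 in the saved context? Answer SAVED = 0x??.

after  0: R0=0x5b R1=0xf4 R2=0xe3 R3=0x11 R4=0xab  N=1 Z=0
after  1: R0=0x5b R1=0xf4 R2=0xf2 R3=0x11 R4=0xab  N=1 Z=0
after  2: R0=0x5b R1=0xf4 R2=0xf2 R3=0x11 R4=0xbc  N=1 Z=0
after  3: R0=0x5b R1=0xf4 R2=0xf2 R3=0x11 R4=0xb0  N=1 Z=0
after  4: R0=0x5b R1=0xf4 R2=0xf2 R3=0x11 R4=0xb0  N=0 Z=0
after  5: R0=0x97 R1=0xf4 R2=0xf2 R3=0x11 R4=0xb0  N=1 Z=0
after  6: R0=0x97 R1=0xf4 R2=0xf2 R3=0x11 R4=0x7a  N=0 Z=0
after  7: R0=0x97 R1=0xf4 R2=0xf2 R3=0xa8 R4=0x7a  N=1 Z=0
after  8: R0=0x97 R1=0xf4 R2=0xef R3=0xa8 R4=0x7a  N=1 Z=0
after  9: R0=0xa8 R1=0xf4 R2=0xef R3=0xa8 R4=0x7a  N=1 Z=0
after 10: R0=0xa8 R1=0x00 R2=0xef R3=0xa8 R4=0x7a  N=0 Z=1
-- IRQ taken; context saved, return-PC = 11 --

SAVED = 0xa8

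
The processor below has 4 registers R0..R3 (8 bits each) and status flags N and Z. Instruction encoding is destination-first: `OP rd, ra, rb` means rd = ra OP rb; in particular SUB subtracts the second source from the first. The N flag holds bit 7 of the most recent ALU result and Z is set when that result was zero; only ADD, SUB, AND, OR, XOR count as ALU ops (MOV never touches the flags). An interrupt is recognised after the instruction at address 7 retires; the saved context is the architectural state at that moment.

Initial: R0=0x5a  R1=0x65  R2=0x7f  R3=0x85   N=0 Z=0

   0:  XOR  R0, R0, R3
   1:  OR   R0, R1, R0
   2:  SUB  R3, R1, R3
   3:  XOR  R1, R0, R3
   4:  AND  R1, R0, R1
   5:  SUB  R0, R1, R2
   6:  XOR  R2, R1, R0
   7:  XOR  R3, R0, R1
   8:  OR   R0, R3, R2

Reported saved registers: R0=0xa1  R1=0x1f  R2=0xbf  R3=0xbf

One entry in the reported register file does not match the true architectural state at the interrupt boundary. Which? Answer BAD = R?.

BAD = R0

after  0: R0=0xdf R1=0x65 R2=0x7f R3=0x85  N=1 Z=0
after  1: R0=0xff R1=0x65 R2=0x7f R3=0x85  N=1 Z=0
after  2: R0=0xff R1=0x65 R2=0x7f R3=0xe0  N=1 Z=0
after  3: R0=0xff R1=0x1f R2=0x7f R3=0xe0  N=0 Z=0
after  4: R0=0xff R1=0x1f R2=0x7f R3=0xe0  N=0 Z=0
after  5: R0=0xa0 R1=0x1f R2=0x7f R3=0xe0  N=1 Z=0
after  6: R0=0xa0 R1=0x1f R2=0xbf R3=0xe0  N=1 Z=0
after  7: R0=0xa0 R1=0x1f R2=0xbf R3=0xbf  N=1 Z=0
-- IRQ taken; context saved, return-PC = 8 --
mismatch: R0: reported 0xa1 vs actual 0xa0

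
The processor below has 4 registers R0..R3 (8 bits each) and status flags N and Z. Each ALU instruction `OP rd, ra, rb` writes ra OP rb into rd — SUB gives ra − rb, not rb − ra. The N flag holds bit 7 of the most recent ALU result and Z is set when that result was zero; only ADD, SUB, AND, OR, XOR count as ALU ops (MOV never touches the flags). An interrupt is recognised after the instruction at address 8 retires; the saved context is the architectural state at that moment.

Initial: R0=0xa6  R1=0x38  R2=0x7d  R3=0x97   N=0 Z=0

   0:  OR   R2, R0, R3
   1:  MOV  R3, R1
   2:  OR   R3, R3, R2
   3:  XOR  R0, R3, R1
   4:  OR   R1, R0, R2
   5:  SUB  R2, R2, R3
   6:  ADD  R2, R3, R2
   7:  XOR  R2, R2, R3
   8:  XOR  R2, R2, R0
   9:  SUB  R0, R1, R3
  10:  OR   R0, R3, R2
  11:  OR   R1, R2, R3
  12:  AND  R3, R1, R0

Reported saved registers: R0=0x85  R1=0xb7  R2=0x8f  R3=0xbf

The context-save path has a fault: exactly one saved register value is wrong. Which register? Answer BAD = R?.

after  0: R0=0xa6 R1=0x38 R2=0xb7 R3=0x97  N=1 Z=0
after  1: R0=0xa6 R1=0x38 R2=0xb7 R3=0x38  N=1 Z=0
after  2: R0=0xa6 R1=0x38 R2=0xb7 R3=0xbf  N=1 Z=0
after  3: R0=0x87 R1=0x38 R2=0xb7 R3=0xbf  N=1 Z=0
after  4: R0=0x87 R1=0xb7 R2=0xb7 R3=0xbf  N=1 Z=0
after  5: R0=0x87 R1=0xb7 R2=0xf8 R3=0xbf  N=1 Z=0
after  6: R0=0x87 R1=0xb7 R2=0xb7 R3=0xbf  N=1 Z=0
after  7: R0=0x87 R1=0xb7 R2=0x08 R3=0xbf  N=0 Z=0
after  8: R0=0x87 R1=0xb7 R2=0x8f R3=0xbf  N=1 Z=0
-- IRQ taken; context saved, return-PC = 9 --
mismatch: R0: reported 0x85 vs actual 0x87

BAD = R0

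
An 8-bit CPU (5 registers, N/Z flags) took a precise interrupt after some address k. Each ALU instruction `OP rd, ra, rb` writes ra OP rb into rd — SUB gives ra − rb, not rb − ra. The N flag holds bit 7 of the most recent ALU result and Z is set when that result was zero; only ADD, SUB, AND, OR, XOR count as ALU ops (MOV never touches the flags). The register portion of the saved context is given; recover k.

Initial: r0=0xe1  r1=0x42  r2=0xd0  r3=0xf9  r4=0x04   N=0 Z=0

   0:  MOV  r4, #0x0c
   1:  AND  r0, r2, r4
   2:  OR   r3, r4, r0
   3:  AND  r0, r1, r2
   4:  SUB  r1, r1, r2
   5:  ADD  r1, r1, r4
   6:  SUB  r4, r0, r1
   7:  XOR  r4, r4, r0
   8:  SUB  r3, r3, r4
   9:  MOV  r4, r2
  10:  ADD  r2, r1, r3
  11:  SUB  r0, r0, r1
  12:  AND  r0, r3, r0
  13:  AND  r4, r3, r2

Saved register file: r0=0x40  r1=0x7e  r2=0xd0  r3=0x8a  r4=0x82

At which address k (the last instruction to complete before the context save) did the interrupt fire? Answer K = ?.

K = 8

after  0: r0=0xe1 r1=0x42 r2=0xd0 r3=0xf9 r4=0x0c  N=0 Z=0
after  1: r0=0x00 r1=0x42 r2=0xd0 r3=0xf9 r4=0x0c  N=0 Z=1
after  2: r0=0x00 r1=0x42 r2=0xd0 r3=0x0c r4=0x0c  N=0 Z=0
after  3: r0=0x40 r1=0x42 r2=0xd0 r3=0x0c r4=0x0c  N=0 Z=0
after  4: r0=0x40 r1=0x72 r2=0xd0 r3=0x0c r4=0x0c  N=0 Z=0
after  5: r0=0x40 r1=0x7e r2=0xd0 r3=0x0c r4=0x0c  N=0 Z=0
after  6: r0=0x40 r1=0x7e r2=0xd0 r3=0x0c r4=0xc2  N=1 Z=0
after  7: r0=0x40 r1=0x7e r2=0xd0 r3=0x0c r4=0x82  N=1 Z=0
after  8: r0=0x40 r1=0x7e r2=0xd0 r3=0x8a r4=0x82  N=1 Z=0
-- IRQ taken; context saved, return-PC = 9 --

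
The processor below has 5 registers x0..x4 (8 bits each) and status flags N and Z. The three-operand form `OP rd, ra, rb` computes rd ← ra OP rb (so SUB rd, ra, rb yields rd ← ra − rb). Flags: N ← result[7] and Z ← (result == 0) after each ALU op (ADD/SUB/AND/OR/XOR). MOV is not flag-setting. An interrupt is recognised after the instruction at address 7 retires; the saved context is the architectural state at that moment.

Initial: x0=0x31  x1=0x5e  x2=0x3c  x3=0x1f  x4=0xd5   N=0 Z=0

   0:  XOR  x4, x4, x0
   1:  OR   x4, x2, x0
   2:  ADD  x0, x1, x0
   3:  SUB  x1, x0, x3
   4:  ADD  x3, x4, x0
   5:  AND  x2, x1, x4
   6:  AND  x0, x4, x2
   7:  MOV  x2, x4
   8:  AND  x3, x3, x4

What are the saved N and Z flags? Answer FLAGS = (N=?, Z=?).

after  0: x0=0x31 x1=0x5e x2=0x3c x3=0x1f x4=0xe4  N=1 Z=0
after  1: x0=0x31 x1=0x5e x2=0x3c x3=0x1f x4=0x3d  N=0 Z=0
after  2: x0=0x8f x1=0x5e x2=0x3c x3=0x1f x4=0x3d  N=1 Z=0
after  3: x0=0x8f x1=0x70 x2=0x3c x3=0x1f x4=0x3d  N=0 Z=0
after  4: x0=0x8f x1=0x70 x2=0x3c x3=0xcc x4=0x3d  N=1 Z=0
after  5: x0=0x8f x1=0x70 x2=0x30 x3=0xcc x4=0x3d  N=0 Z=0
after  6: x0=0x30 x1=0x70 x2=0x30 x3=0xcc x4=0x3d  N=0 Z=0
after  7: x0=0x30 x1=0x70 x2=0x3d x3=0xcc x4=0x3d  N=0 Z=0
-- IRQ taken; context saved, return-PC = 8 --

FLAGS = (N=0, Z=0)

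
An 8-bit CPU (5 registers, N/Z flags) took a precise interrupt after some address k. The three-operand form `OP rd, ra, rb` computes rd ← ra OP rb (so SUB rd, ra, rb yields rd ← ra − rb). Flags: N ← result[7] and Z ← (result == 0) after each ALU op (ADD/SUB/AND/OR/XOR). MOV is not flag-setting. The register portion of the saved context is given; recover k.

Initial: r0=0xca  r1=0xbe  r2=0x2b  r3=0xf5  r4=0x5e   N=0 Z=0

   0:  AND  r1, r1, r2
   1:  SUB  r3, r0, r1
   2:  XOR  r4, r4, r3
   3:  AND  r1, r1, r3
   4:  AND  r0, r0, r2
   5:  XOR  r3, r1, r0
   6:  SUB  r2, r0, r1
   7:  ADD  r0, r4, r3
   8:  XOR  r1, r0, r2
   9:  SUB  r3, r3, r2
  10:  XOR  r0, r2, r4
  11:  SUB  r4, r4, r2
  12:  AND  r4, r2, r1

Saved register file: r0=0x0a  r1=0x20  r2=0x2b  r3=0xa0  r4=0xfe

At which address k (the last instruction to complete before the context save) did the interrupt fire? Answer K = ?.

after  0: r0=0xca r1=0x2a r2=0x2b r3=0xf5 r4=0x5e  N=0 Z=0
after  1: r0=0xca r1=0x2a r2=0x2b r3=0xa0 r4=0x5e  N=1 Z=0
after  2: r0=0xca r1=0x2a r2=0x2b r3=0xa0 r4=0xfe  N=1 Z=0
after  3: r0=0xca r1=0x20 r2=0x2b r3=0xa0 r4=0xfe  N=0 Z=0
after  4: r0=0x0a r1=0x20 r2=0x2b r3=0xa0 r4=0xfe  N=0 Z=0
-- IRQ taken; context saved, return-PC = 5 --

K = 4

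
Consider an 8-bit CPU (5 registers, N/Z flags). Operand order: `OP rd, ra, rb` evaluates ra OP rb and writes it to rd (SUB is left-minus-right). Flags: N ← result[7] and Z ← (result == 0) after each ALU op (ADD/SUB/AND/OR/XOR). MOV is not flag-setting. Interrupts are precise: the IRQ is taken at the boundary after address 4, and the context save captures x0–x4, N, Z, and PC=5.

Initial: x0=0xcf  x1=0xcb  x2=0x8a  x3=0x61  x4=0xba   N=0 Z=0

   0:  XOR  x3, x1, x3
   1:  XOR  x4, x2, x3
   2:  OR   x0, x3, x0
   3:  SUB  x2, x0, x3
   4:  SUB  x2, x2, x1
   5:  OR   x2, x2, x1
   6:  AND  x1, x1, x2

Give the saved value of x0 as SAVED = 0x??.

after  0: x0=0xcf x1=0xcb x2=0x8a x3=0xaa x4=0xba  N=1 Z=0
after  1: x0=0xcf x1=0xcb x2=0x8a x3=0xaa x4=0x20  N=0 Z=0
after  2: x0=0xef x1=0xcb x2=0x8a x3=0xaa x4=0x20  N=1 Z=0
after  3: x0=0xef x1=0xcb x2=0x45 x3=0xaa x4=0x20  N=0 Z=0
after  4: x0=0xef x1=0xcb x2=0x7a x3=0xaa x4=0x20  N=0 Z=0
-- IRQ taken; context saved, return-PC = 5 --

SAVED = 0xef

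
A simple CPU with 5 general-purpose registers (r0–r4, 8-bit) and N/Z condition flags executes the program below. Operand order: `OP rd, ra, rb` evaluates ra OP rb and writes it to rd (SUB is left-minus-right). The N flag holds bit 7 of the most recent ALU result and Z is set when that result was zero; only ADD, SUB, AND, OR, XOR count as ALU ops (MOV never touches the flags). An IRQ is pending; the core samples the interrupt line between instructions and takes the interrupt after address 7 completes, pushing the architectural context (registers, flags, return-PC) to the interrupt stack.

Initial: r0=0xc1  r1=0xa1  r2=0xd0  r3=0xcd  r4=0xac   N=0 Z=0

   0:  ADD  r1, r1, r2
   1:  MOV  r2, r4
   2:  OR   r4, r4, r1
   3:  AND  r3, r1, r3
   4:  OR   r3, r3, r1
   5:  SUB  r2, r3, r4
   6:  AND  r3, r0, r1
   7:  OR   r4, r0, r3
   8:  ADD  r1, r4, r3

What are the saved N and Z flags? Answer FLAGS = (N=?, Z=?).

after  0: r0=0xc1 r1=0x71 r2=0xd0 r3=0xcd r4=0xac  N=0 Z=0
after  1: r0=0xc1 r1=0x71 r2=0xac r3=0xcd r4=0xac  N=0 Z=0
after  2: r0=0xc1 r1=0x71 r2=0xac r3=0xcd r4=0xfd  N=1 Z=0
after  3: r0=0xc1 r1=0x71 r2=0xac r3=0x41 r4=0xfd  N=0 Z=0
after  4: r0=0xc1 r1=0x71 r2=0xac r3=0x71 r4=0xfd  N=0 Z=0
after  5: r0=0xc1 r1=0x71 r2=0x74 r3=0x71 r4=0xfd  N=0 Z=0
after  6: r0=0xc1 r1=0x71 r2=0x74 r3=0x41 r4=0xfd  N=0 Z=0
after  7: r0=0xc1 r1=0x71 r2=0x74 r3=0x41 r4=0xc1  N=1 Z=0
-- IRQ taken; context saved, return-PC = 8 --

FLAGS = (N=1, Z=0)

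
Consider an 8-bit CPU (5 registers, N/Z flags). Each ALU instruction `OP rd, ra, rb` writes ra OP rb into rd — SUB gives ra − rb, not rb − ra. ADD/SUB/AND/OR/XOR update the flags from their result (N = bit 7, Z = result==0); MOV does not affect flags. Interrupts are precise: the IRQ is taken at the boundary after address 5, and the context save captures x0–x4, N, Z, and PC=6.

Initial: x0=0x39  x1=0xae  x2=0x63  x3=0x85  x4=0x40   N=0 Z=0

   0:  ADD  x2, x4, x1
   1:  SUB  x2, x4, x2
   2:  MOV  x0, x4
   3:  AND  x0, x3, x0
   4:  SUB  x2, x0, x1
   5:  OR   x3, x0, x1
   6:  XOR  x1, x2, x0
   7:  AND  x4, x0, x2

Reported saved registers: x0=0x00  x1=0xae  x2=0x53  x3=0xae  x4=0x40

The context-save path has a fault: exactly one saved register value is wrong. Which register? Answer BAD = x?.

after  0: x0=0x39 x1=0xae x2=0xee x3=0x85 x4=0x40  N=1 Z=0
after  1: x0=0x39 x1=0xae x2=0x52 x3=0x85 x4=0x40  N=0 Z=0
after  2: x0=0x40 x1=0xae x2=0x52 x3=0x85 x4=0x40  N=0 Z=0
after  3: x0=0x00 x1=0xae x2=0x52 x3=0x85 x4=0x40  N=0 Z=1
after  4: x0=0x00 x1=0xae x2=0x52 x3=0x85 x4=0x40  N=0 Z=0
after  5: x0=0x00 x1=0xae x2=0x52 x3=0xae x4=0x40  N=1 Z=0
-- IRQ taken; context saved, return-PC = 6 --
mismatch: x2: reported 0x53 vs actual 0x52

BAD = x2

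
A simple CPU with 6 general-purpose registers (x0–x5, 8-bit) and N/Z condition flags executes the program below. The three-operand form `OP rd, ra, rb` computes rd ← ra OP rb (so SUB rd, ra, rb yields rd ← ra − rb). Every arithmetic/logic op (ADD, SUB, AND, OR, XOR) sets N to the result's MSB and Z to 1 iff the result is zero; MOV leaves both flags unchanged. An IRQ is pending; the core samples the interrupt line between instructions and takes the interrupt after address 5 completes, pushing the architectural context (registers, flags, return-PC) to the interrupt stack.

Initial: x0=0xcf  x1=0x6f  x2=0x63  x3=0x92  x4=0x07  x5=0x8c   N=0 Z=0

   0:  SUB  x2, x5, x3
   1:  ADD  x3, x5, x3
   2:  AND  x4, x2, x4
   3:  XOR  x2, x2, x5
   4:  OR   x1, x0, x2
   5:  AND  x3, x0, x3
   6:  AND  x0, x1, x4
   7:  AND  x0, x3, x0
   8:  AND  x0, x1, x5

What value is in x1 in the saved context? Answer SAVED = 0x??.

after  0: x0=0xcf x1=0x6f x2=0xfa x3=0x92 x4=0x07 x5=0x8c  N=1 Z=0
after  1: x0=0xcf x1=0x6f x2=0xfa x3=0x1e x4=0x07 x5=0x8c  N=0 Z=0
after  2: x0=0xcf x1=0x6f x2=0xfa x3=0x1e x4=0x02 x5=0x8c  N=0 Z=0
after  3: x0=0xcf x1=0x6f x2=0x76 x3=0x1e x4=0x02 x5=0x8c  N=0 Z=0
after  4: x0=0xcf x1=0xff x2=0x76 x3=0x1e x4=0x02 x5=0x8c  N=1 Z=0
after  5: x0=0xcf x1=0xff x2=0x76 x3=0x0e x4=0x02 x5=0x8c  N=0 Z=0
-- IRQ taken; context saved, return-PC = 6 --

SAVED = 0xff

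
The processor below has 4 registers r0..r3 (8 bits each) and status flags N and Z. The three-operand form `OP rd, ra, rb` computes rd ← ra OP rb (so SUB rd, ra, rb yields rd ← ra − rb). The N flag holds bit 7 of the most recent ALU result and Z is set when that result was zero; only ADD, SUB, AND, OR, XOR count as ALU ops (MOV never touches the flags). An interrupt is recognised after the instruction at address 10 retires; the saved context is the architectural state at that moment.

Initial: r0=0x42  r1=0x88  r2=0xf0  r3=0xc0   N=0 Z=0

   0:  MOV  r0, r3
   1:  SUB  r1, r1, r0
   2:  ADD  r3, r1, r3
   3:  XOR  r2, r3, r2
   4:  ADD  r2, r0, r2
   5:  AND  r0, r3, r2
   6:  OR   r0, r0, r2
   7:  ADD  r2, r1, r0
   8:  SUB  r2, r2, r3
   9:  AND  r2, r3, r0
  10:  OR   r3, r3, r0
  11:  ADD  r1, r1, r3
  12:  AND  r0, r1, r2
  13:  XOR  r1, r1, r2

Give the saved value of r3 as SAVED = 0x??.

after  0: r0=0xc0 r1=0x88 r2=0xf0 r3=0xc0  N=0 Z=0
after  1: r0=0xc0 r1=0xc8 r2=0xf0 r3=0xc0  N=1 Z=0
after  2: r0=0xc0 r1=0xc8 r2=0xf0 r3=0x88  N=1 Z=0
after  3: r0=0xc0 r1=0xc8 r2=0x78 r3=0x88  N=0 Z=0
after  4: r0=0xc0 r1=0xc8 r2=0x38 r3=0x88  N=0 Z=0
after  5: r0=0x08 r1=0xc8 r2=0x38 r3=0x88  N=0 Z=0
after  6: r0=0x38 r1=0xc8 r2=0x38 r3=0x88  N=0 Z=0
after  7: r0=0x38 r1=0xc8 r2=0x00 r3=0x88  N=0 Z=1
after  8: r0=0x38 r1=0xc8 r2=0x78 r3=0x88  N=0 Z=0
after  9: r0=0x38 r1=0xc8 r2=0x08 r3=0x88  N=0 Z=0
after 10: r0=0x38 r1=0xc8 r2=0x08 r3=0xb8  N=1 Z=0
-- IRQ taken; context saved, return-PC = 11 --

SAVED = 0xb8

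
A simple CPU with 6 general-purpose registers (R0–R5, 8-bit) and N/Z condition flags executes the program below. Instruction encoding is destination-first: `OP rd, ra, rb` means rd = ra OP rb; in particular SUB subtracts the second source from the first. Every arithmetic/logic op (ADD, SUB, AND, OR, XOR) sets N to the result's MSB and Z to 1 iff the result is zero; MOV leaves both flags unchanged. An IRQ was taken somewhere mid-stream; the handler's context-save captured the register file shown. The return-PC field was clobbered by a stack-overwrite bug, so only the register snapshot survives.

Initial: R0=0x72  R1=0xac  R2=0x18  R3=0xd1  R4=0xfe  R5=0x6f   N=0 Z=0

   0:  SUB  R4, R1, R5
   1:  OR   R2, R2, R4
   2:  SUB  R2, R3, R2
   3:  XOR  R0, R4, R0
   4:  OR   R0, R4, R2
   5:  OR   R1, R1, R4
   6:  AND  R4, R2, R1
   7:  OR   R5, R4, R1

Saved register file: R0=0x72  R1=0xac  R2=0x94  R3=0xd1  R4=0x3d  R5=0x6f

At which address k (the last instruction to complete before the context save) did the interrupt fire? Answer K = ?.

K = 2

after  0: R0=0x72 R1=0xac R2=0x18 R3=0xd1 R4=0x3d R5=0x6f  N=0 Z=0
after  1: R0=0x72 R1=0xac R2=0x3d R3=0xd1 R4=0x3d R5=0x6f  N=0 Z=0
after  2: R0=0x72 R1=0xac R2=0x94 R3=0xd1 R4=0x3d R5=0x6f  N=1 Z=0
-- IRQ taken; context saved, return-PC = 3 --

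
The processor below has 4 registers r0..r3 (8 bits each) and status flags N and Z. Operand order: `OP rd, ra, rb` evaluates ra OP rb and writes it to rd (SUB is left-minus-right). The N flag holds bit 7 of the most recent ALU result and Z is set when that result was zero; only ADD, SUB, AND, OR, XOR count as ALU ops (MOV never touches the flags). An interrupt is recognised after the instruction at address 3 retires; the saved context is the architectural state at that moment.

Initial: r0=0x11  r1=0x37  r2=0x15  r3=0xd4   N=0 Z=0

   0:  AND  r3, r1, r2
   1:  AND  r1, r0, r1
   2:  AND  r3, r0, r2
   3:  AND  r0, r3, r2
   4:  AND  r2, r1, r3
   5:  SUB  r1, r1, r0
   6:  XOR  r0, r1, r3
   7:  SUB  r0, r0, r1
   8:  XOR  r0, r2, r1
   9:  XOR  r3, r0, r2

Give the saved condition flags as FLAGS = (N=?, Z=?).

FLAGS = (N=0, Z=0)

after  0: r0=0x11 r1=0x37 r2=0x15 r3=0x15  N=0 Z=0
after  1: r0=0x11 r1=0x11 r2=0x15 r3=0x15  N=0 Z=0
after  2: r0=0x11 r1=0x11 r2=0x15 r3=0x11  N=0 Z=0
after  3: r0=0x11 r1=0x11 r2=0x15 r3=0x11  N=0 Z=0
-- IRQ taken; context saved, return-PC = 4 --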